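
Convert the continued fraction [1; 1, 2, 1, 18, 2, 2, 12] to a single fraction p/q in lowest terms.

Using pₖ = aₖpₖ₋₁ + pₖ₋₂ and qₖ = aₖqₖ₋₁ + qₖ₋₂:
  k=0: a=1, p=1, q=1
  k=1: a=1, p=2, q=1
  k=2: a=2, p=5, q=3
  k=3: a=1, p=7, q=4
  k=4: a=18, p=131, q=75
  k=5: a=2, p=269, q=154
  k=6: a=2, p=669, q=383
  k=7: a=12, p=8297, q=4750

8297/4750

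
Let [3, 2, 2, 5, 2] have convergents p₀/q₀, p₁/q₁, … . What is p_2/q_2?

Using pₖ = aₖpₖ₋₁ + pₖ₋₂, qₖ = aₖqₖ₋₁ + qₖ₋₂ (with p₋₁=1, p₋₂=0, q₋₁=0, q₋₂=1):
  k=0: a=3, p=3, q=1
  k=1: a=2, p=7, q=2
  k=2: a=2, p=17, q=5

17/5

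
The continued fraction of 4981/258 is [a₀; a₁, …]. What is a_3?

4981 = 19·258 + 79   →  a_0 = 19
258 = 3·79 + 21   →  a_1 = 3
79 = 3·21 + 16   →  a_2 = 3
21 = 1·16 + 5   →  a_3 = 1

1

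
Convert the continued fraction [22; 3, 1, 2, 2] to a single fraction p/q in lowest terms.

Fold from the inside: start with 2/1.
  2 + 1/2 = 5/2
  1 + 2/5 = 7/5
  3 + 5/7 = 26/7
  22 + 7/26 = 579/26

579/26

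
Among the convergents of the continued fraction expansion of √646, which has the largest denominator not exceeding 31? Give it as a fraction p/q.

√646 = [25; 2, 2, 2, 50, …] (period length 4).
Convergents:
  p_0/q_0 = 25/1
  p_1/q_1 = 51/2
  p_2/q_2 = 127/5
  p_3/q_3 = 305/12
  p_4/q_4 = 15377/605
q_3 = 12 ≤ 31 < 605 = q_4, so the answer is 305/12.

305/12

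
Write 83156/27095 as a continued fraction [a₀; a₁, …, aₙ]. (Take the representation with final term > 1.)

83156 = 3·27095 + 1871
27095 = 14·1871 + 901
1871 = 2·901 + 69
901 = 13·69 + 4
69 = 17·4 + 1
4 = 4·1 + 0  (stop)
So 83156/27095 = [3; 14, 2, 13, 17, 4].

[3; 14, 2, 13, 17, 4]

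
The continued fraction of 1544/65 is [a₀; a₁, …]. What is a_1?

1

1544 = 23·65 + 49   →  a_0 = 23
65 = 1·49 + 16   →  a_1 = 1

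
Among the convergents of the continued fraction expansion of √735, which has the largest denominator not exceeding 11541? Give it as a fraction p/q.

√735 = [27; 9, 54, …] (period length 2).
Convergents:
  p_0/q_0 = 27/1
  p_1/q_1 = 244/9
  p_2/q_2 = 13203/487
  p_3/q_3 = 119071/4392
  p_4/q_4 = 6443037/237655
q_3 = 4392 ≤ 11541 < 237655 = q_4, so the answer is 119071/4392.

119071/4392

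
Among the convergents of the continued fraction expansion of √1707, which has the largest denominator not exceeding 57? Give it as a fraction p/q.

785/19

√1707 = [41; 3, 6, 41, 6, 3, 82, …] (period length 6).
Convergents:
  p_0/q_0 = 41/1
  p_1/q_1 = 124/3
  p_2/q_2 = 785/19
  p_3/q_3 = 32309/782
q_2 = 19 ≤ 57 < 782 = q_3, so the answer is 785/19.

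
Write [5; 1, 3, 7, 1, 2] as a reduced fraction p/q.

547/95

Fold from the inside: start with 2/1.
  1 + 1/2 = 3/2
  7 + 2/3 = 23/3
  3 + 3/23 = 72/23
  1 + 23/72 = 95/72
  5 + 72/95 = 547/95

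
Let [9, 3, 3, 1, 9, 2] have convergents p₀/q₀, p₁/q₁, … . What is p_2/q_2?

93/10

Using pₖ = aₖpₖ₋₁ + pₖ₋₂, qₖ = aₖqₖ₋₁ + qₖ₋₂ (with p₋₁=1, p₋₂=0, q₋₁=0, q₋₂=1):
  k=0: a=9, p=9, q=1
  k=1: a=3, p=28, q=3
  k=2: a=3, p=93, q=10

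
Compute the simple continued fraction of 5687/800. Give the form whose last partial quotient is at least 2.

5687 = 7×800 + 87
800 = 9×87 + 17
87 = 5×17 + 2
17 = 8×2 + 1
2 = 2×1 + 0  (stop)
So 5687/800 = [7; 9, 5, 8, 2].

[7; 9, 5, 8, 2]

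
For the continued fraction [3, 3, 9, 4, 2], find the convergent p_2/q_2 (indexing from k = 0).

Using pₖ = aₖpₖ₋₁ + pₖ₋₂, qₖ = aₖqₖ₋₁ + qₖ₋₂ (with p₋₁=1, p₋₂=0, q₋₁=0, q₋₂=1):
  k=0: a=3, p=3, q=1
  k=1: a=3, p=10, q=3
  k=2: a=9, p=93, q=28

93/28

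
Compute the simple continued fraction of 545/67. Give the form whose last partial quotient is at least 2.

545 = 8×67 + 9
67 = 7×9 + 4
9 = 2×4 + 1
4 = 4×1 + 0  (stop)
So 545/67 = [8; 7, 2, 4].

[8; 7, 2, 4]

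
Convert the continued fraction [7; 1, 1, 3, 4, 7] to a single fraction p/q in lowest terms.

Using pₖ = aₖpₖ₋₁ + pₖ₋₂ and qₖ = aₖqₖ₋₁ + qₖ₋₂:
  k=0: a=7, p=7, q=1
  k=1: a=1, p=8, q=1
  k=2: a=1, p=15, q=2
  k=3: a=3, p=53, q=7
  k=4: a=4, p=227, q=30
  k=5: a=7, p=1642, q=217

1642/217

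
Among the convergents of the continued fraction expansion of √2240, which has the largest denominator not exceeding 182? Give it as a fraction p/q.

√2240 = [47; 3, 23, 3, 94, …] (period length 4).
Convergents:
  p_0/q_0 = 47/1
  p_1/q_1 = 142/3
  p_2/q_2 = 3313/70
  p_3/q_3 = 10081/213
q_2 = 70 ≤ 182 < 213 = q_3, so the answer is 3313/70.

3313/70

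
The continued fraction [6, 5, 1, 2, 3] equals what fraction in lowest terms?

Using pₖ = aₖpₖ₋₁ + pₖ₋₂ and qₖ = aₖqₖ₋₁ + qₖ₋₂:
  k=0: a=6, p=6, q=1
  k=1: a=5, p=31, q=5
  k=2: a=1, p=37, q=6
  k=3: a=2, p=105, q=17
  k=4: a=3, p=352, q=57

352/57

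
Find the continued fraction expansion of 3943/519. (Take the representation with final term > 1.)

[7; 1, 1, 2, 14, 2, 3]

3943 = 7×519 + 310
519 = 1×310 + 209
310 = 1×209 + 101
209 = 2×101 + 7
101 = 14×7 + 3
7 = 2×3 + 1
3 = 3×1 + 0  (stop)
So 3943/519 = [7; 1, 1, 2, 14, 2, 3].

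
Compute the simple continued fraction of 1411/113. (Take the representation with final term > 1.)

1411 = 12·113 + 55
113 = 2·55 + 3
55 = 18·3 + 1
3 = 3·1 + 0  (stop)
So 1411/113 = [12; 2, 18, 3].

[12; 2, 18, 3]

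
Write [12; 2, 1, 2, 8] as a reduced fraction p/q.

Using pₖ = aₖpₖ₋₁ + pₖ₋₂ and qₖ = aₖqₖ₋₁ + qₖ₋₂:
  k=0: a=12, p=12, q=1
  k=1: a=2, p=25, q=2
  k=2: a=1, p=37, q=3
  k=3: a=2, p=99, q=8
  k=4: a=8, p=829, q=67

829/67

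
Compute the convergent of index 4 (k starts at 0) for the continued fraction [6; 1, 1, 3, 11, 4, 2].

Using pₖ = aₖpₖ₋₁ + pₖ₋₂, qₖ = aₖqₖ₋₁ + qₖ₋₂ (with p₋₁=1, p₋₂=0, q₋₁=0, q₋₂=1):
  k=0: a=6, p=6, q=1
  k=1: a=1, p=7, q=1
  k=2: a=1, p=13, q=2
  k=3: a=3, p=46, q=7
  k=4: a=11, p=519, q=79

519/79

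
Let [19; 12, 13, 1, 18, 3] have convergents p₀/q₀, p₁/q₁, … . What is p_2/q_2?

Using pₖ = aₖpₖ₋₁ + pₖ₋₂, qₖ = aₖqₖ₋₁ + qₖ₋₂ (with p₋₁=1, p₋₂=0, q₋₁=0, q₋₂=1):
  k=0: a=19, p=19, q=1
  k=1: a=12, p=229, q=12
  k=2: a=13, p=2996, q=157

2996/157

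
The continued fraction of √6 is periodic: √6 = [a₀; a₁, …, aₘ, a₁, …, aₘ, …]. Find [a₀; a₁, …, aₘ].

[2; 2, 4]

a₀ = ⌊√6⌋ = 2.
With m₀=0, d₀=1 and mₖ₊₁ = dₖaₖ − mₖ, dₖ₊₁ = (n − mₖ₊₁²)/dₖ, aₖ₊₁ = ⌊(a₀+mₖ₊₁)/dₖ₊₁⌋:
  k=1: m=2, d=2, a=2
  k=2: m=2, d=1, a=4
d=1 and a=2a₀=4 at k=2, so the next step gives (m, d) = (2, 2) again — its k=1 value — and the period has length 2.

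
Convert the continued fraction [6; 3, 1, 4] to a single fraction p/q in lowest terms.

119/19

Using pₖ = aₖpₖ₋₁ + pₖ₋₂ and qₖ = aₖqₖ₋₁ + qₖ₋₂:
  k=0: a=6, p=6, q=1
  k=1: a=3, p=19, q=3
  k=2: a=1, p=25, q=4
  k=3: a=4, p=119, q=19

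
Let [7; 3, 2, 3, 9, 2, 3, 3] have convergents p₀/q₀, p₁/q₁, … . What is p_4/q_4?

1626/223

Using pₖ = aₖpₖ₋₁ + pₖ₋₂, qₖ = aₖqₖ₋₁ + qₖ₋₂ (with p₋₁=1, p₋₂=0, q₋₁=0, q₋₂=1):
  k=0: a=7, p=7, q=1
  k=1: a=3, p=22, q=3
  k=2: a=2, p=51, q=7
  k=3: a=3, p=175, q=24
  k=4: a=9, p=1626, q=223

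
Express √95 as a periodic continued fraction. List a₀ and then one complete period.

a₀ = ⌊√95⌋ = 9.
With m₀=0, d₀=1 and mₖ₊₁ = dₖaₖ − mₖ, dₖ₊₁ = (n − mₖ₊₁²)/dₖ, aₖ₊₁ = ⌊(a₀+mₖ₊₁)/dₖ₊₁⌋:
  k=1: m=9, d=14, a=1
  k=2: m=5, d=5, a=2
  k=3: m=5, d=14, a=1
  k=4: m=9, d=1, a=18
d=1 and a=2a₀=18 at k=4, so the next step gives (m, d) = (9, 14) again — its k=1 value — and the period has length 4.

[9; 1, 2, 1, 18]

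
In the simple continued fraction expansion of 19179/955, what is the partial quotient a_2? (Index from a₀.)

11

19179 = 20·955 + 79   →  a_0 = 20
955 = 12·79 + 7   →  a_1 = 12
79 = 11·7 + 2   →  a_2 = 11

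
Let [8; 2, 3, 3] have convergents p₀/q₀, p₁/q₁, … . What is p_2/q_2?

59/7

Using pₖ = aₖpₖ₋₁ + pₖ₋₂, qₖ = aₖqₖ₋₁ + qₖ₋₂ (with p₋₁=1, p₋₂=0, q₋₁=0, q₋₂=1):
  k=0: a=8, p=8, q=1
  k=1: a=2, p=17, q=2
  k=2: a=3, p=59, q=7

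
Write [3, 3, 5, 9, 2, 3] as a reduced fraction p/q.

3568/1077

Using pₖ = aₖpₖ₋₁ + pₖ₋₂ and qₖ = aₖqₖ₋₁ + qₖ₋₂:
  k=0: a=3, p=3, q=1
  k=1: a=3, p=10, q=3
  k=2: a=5, p=53, q=16
  k=3: a=9, p=487, q=147
  k=4: a=2, p=1027, q=310
  k=5: a=3, p=3568, q=1077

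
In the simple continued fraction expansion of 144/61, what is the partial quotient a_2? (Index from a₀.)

1

144 = 2·61 + 22   →  a_0 = 2
61 = 2·22 + 17   →  a_1 = 2
22 = 1·17 + 5   →  a_2 = 1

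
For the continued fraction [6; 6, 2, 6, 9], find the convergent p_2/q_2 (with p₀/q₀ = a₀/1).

Using pₖ = aₖpₖ₋₁ + pₖ₋₂, qₖ = aₖqₖ₋₁ + qₖ₋₂ (with p₋₁=1, p₋₂=0, q₋₁=0, q₋₂=1):
  k=0: a=6, p=6, q=1
  k=1: a=6, p=37, q=6
  k=2: a=2, p=80, q=13

80/13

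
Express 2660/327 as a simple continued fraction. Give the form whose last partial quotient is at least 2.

2660 = 8×327 + 44
327 = 7×44 + 19
44 = 2×19 + 6
19 = 3×6 + 1
6 = 6×1 + 0  (stop)
So 2660/327 = [8; 7, 2, 3, 6].

[8; 7, 2, 3, 6]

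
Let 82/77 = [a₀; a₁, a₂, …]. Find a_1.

82 = 1·77 + 5   →  a_0 = 1
77 = 15·5 + 2   →  a_1 = 15

15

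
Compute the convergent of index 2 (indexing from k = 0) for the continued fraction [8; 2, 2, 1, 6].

Using pₖ = aₖpₖ₋₁ + pₖ₋₂, qₖ = aₖqₖ₋₁ + qₖ₋₂ (with p₋₁=1, p₋₂=0, q₋₁=0, q₋₂=1):
  k=0: a=8, p=8, q=1
  k=1: a=2, p=17, q=2
  k=2: a=2, p=42, q=5

42/5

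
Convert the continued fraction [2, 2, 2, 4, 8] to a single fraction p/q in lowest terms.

436/181

Fold from the inside: start with 8/1.
  4 + 1/8 = 33/8
  2 + 8/33 = 74/33
  2 + 33/74 = 181/74
  2 + 74/181 = 436/181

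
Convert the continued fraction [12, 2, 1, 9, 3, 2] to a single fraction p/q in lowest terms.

2580/209

Fold from the inside: start with 2/1.
  3 + 1/2 = 7/2
  9 + 2/7 = 65/7
  1 + 7/65 = 72/65
  2 + 65/72 = 209/72
  12 + 72/209 = 2580/209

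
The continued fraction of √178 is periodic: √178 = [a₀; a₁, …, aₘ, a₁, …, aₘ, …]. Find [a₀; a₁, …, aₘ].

a₀ = ⌊√178⌋ = 13.
With m₀=0, d₀=1 and mₖ₊₁ = dₖaₖ − mₖ, dₖ₊₁ = (n − mₖ₊₁²)/dₖ, aₖ₊₁ = ⌊(a₀+mₖ₊₁)/dₖ₊₁⌋:
  k=1: m=13, d=9, a=2
  k=2: m=5, d=17, a=1
  k=3: m=12, d=2, a=12
  k=4: m=12, d=17, a=1
  k=5: m=5, d=9, a=2
  k=6: m=13, d=1, a=26
d=1 and a=2a₀=26 at k=6, so the next step gives (m, d) = (13, 9) again — its k=1 value — and the period has length 6.

[13; 2, 1, 12, 1, 2, 26]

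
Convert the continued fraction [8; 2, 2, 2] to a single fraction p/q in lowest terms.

101/12

Using pₖ = aₖpₖ₋₁ + pₖ₋₂ and qₖ = aₖqₖ₋₁ + qₖ₋₂:
  k=0: a=8, p=8, q=1
  k=1: a=2, p=17, q=2
  k=2: a=2, p=42, q=5
  k=3: a=2, p=101, q=12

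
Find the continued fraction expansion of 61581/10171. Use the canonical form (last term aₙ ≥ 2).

61581 = 6×10171 + 555
10171 = 18×555 + 181
555 = 3×181 + 12
181 = 15×12 + 1
12 = 12×1 + 0  (stop)
So 61581/10171 = [6; 18, 3, 15, 12].

[6; 18, 3, 15, 12]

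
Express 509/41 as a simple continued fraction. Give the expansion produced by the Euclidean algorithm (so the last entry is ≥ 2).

509 = 12*41 + 17
41 = 2*17 + 7
17 = 2*7 + 3
7 = 2*3 + 1
3 = 3*1 + 0  (stop)
So 509/41 = [12; 2, 2, 2, 3].

[12; 2, 2, 2, 3]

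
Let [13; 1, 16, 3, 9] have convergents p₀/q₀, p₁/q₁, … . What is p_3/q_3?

Using pₖ = aₖpₖ₋₁ + pₖ₋₂, qₖ = aₖqₖ₋₁ + qₖ₋₂ (with p₋₁=1, p₋₂=0, q₋₁=0, q₋₂=1):
  k=0: a=13, p=13, q=1
  k=1: a=1, p=14, q=1
  k=2: a=16, p=237, q=17
  k=3: a=3, p=725, q=52

725/52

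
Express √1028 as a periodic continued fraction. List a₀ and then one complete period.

[32; 16, 64]

a₀ = ⌊√1028⌋ = 32.
With m₀=0, d₀=1 and mₖ₊₁ = dₖaₖ − mₖ, dₖ₊₁ = (n − mₖ₊₁²)/dₖ, aₖ₊₁ = ⌊(a₀+mₖ₊₁)/dₖ₊₁⌋:
  k=1: m=32, d=4, a=16
  k=2: m=32, d=1, a=64
d=1 and a=2a₀=64 at k=2, so the next step gives (m, d) = (32, 4) again — its k=1 value — and the period has length 2.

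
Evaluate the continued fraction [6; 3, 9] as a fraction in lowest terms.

Using pₖ = aₖpₖ₋₁ + pₖ₋₂ and qₖ = aₖqₖ₋₁ + qₖ₋₂:
  k=0: a=6, p=6, q=1
  k=1: a=3, p=19, q=3
  k=2: a=9, p=177, q=28

177/28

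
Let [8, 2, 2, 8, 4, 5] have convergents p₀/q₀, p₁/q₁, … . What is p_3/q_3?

353/42

Using pₖ = aₖpₖ₋₁ + pₖ₋₂, qₖ = aₖqₖ₋₁ + qₖ₋₂ (with p₋₁=1, p₋₂=0, q₋₁=0, q₋₂=1):
  k=0: a=8, p=8, q=1
  k=1: a=2, p=17, q=2
  k=2: a=2, p=42, q=5
  k=3: a=8, p=353, q=42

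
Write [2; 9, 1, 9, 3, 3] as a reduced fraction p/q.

2143/1020

Fold from the inside: start with 3/1.
  3 + 1/3 = 10/3
  9 + 3/10 = 93/10
  1 + 10/93 = 103/93
  9 + 93/103 = 1020/103
  2 + 103/1020 = 2143/1020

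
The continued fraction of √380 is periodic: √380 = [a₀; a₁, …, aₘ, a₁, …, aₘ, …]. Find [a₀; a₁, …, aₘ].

a₀ = ⌊√380⌋ = 19.
With m₀=0, d₀=1 and mₖ₊₁ = dₖaₖ − mₖ, dₖ₊₁ = (n − mₖ₊₁²)/dₖ, aₖ₊₁ = ⌊(a₀+mₖ₊₁)/dₖ₊₁⌋:
  k=1: m=19, d=19, a=2
  k=2: m=19, d=1, a=38
d=1 and a=2a₀=38 at k=2, so the next step gives (m, d) = (19, 19) again — its k=1 value — and the period has length 2.

[19; 2, 38]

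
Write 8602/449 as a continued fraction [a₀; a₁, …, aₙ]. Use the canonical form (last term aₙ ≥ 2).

[19; 6, 3, 11, 2]

8602 = 19*449 + 71
449 = 6*71 + 23
71 = 3*23 + 2
23 = 11*2 + 1
2 = 2*1 + 0  (stop)
So 8602/449 = [19; 6, 3, 11, 2].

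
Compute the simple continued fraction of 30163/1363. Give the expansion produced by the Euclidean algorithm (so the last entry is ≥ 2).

30163 = 22*1363 + 177
1363 = 7*177 + 124
177 = 1*124 + 53
124 = 2*53 + 18
53 = 2*18 + 17
18 = 1*17 + 1
17 = 17*1 + 0  (stop)
So 30163/1363 = [22; 7, 1, 2, 2, 1, 17].

[22; 7, 1, 2, 2, 1, 17]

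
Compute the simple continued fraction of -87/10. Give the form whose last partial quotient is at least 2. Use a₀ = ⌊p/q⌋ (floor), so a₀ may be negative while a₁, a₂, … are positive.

-87 = -9·10 + 3
10 = 3·3 + 1
3 = 3·1 + 0  (stop)
So -87/10 = [-9; 3, 3].

[-9; 3, 3]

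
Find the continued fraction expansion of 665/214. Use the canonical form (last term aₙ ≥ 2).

665 = 3*214 + 23
214 = 9*23 + 7
23 = 3*7 + 2
7 = 3*2 + 1
2 = 2*1 + 0  (stop)
So 665/214 = [3; 9, 3, 3, 2].

[3; 9, 3, 3, 2]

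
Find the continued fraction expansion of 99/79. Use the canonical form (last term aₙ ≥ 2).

[1; 3, 1, 19]

99 = 1·79 + 20
79 = 3·20 + 19
20 = 1·19 + 1
19 = 19·1 + 0  (stop)
So 99/79 = [1; 3, 1, 19].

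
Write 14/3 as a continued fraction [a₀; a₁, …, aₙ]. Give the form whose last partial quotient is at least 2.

[4; 1, 2]

14 = 4*3 + 2
3 = 1*2 + 1
2 = 2*1 + 0  (stop)
So 14/3 = [4; 1, 2].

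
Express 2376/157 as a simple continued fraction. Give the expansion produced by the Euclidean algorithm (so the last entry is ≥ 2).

2376 = 15*157 + 21
157 = 7*21 + 10
21 = 2*10 + 1
10 = 10*1 + 0  (stop)
So 2376/157 = [15; 7, 2, 10].

[15; 7, 2, 10]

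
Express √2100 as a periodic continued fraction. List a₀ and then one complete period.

[45; 1, 4, 1, 2, 1, 4, 1, 90]

a₀ = ⌊√2100⌋ = 45.
With m₀=0, d₀=1 and mₖ₊₁ = dₖaₖ − mₖ, dₖ₊₁ = (n − mₖ₊₁²)/dₖ, aₖ₊₁ = ⌊(a₀+mₖ₊₁)/dₖ₊₁⌋:
  k=1: m=45, d=75, a=1
  k=2: m=30, d=16, a=4
  k=3: m=34, d=59, a=1
  k=4: m=25, d=25, a=2
  k=5: m=25, d=59, a=1
  k=6: m=34, d=16, a=4
  k=7: m=30, d=75, a=1
  k=8: m=45, d=1, a=90
d=1 and a=2a₀=90 at k=8, so the next step gives (m, d) = (45, 75) again — its k=1 value — and the period has length 8.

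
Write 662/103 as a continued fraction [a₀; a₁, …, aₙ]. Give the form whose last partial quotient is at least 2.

662 = 6·103 + 44
103 = 2·44 + 15
44 = 2·15 + 14
15 = 1·14 + 1
14 = 14·1 + 0  (stop)
So 662/103 = [6; 2, 2, 1, 14].

[6; 2, 2, 1, 14]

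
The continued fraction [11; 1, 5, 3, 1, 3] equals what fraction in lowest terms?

1113/94

Using pₖ = aₖpₖ₋₁ + pₖ₋₂ and qₖ = aₖqₖ₋₁ + qₖ₋₂:
  k=0: a=11, p=11, q=1
  k=1: a=1, p=12, q=1
  k=2: a=5, p=71, q=6
  k=3: a=3, p=225, q=19
  k=4: a=1, p=296, q=25
  k=5: a=3, p=1113, q=94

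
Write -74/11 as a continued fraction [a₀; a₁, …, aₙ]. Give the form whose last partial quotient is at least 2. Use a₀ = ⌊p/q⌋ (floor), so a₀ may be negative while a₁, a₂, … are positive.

[-7; 3, 1, 2]

-74 = -7*11 + 3
11 = 3*3 + 2
3 = 1*2 + 1
2 = 2*1 + 0  (stop)
So -74/11 = [-7; 3, 1, 2].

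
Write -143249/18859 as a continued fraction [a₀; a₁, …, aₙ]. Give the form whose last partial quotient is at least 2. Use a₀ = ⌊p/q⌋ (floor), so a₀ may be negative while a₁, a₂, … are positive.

-143249 = -8·18859 + 7623
18859 = 2·7623 + 3613
7623 = 2·3613 + 397
3613 = 9·397 + 40
397 = 9·40 + 37
40 = 1·37 + 3
37 = 12·3 + 1
3 = 3·1 + 0  (stop)
So -143249/18859 = [-8; 2, 2, 9, 9, 1, 12, 3].

[-8; 2, 2, 9, 9, 1, 12, 3]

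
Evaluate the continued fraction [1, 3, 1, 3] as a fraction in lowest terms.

Fold from the inside: start with 3/1.
  1 + 1/3 = 4/3
  3 + 3/4 = 15/4
  1 + 4/15 = 19/15

19/15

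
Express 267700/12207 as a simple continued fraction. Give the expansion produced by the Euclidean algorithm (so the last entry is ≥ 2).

[21; 1, 13, 3, 2, 2, 16, 3]

267700 = 21·12207 + 11353
12207 = 1·11353 + 854
11353 = 13·854 + 251
854 = 3·251 + 101
251 = 2·101 + 49
101 = 2·49 + 3
49 = 16·3 + 1
3 = 3·1 + 0  (stop)
So 267700/12207 = [21; 1, 13, 3, 2, 2, 16, 3].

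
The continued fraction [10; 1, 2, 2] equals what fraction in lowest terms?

Using pₖ = aₖpₖ₋₁ + pₖ₋₂ and qₖ = aₖqₖ₋₁ + qₖ₋₂:
  k=0: a=10, p=10, q=1
  k=1: a=1, p=11, q=1
  k=2: a=2, p=32, q=3
  k=3: a=2, p=75, q=7

75/7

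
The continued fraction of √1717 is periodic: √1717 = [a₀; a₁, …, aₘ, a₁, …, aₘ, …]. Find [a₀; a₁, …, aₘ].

a₀ = ⌊√1717⌋ = 41.
With m₀=0, d₀=1 and mₖ₊₁ = dₖaₖ − mₖ, dₖ₊₁ = (n − mₖ₊₁²)/dₖ, aₖ₊₁ = ⌊(a₀+mₖ₊₁)/dₖ₊₁⌋:
  k=1: m=41, d=36, a=2
  k=2: m=31, d=21, a=3
  k=3: m=32, d=33, a=2
  k=4: m=34, d=17, a=4
  k=5: m=34, d=33, a=2
  k=6: m=32, d=21, a=3
  k=7: m=31, d=36, a=2
  k=8: m=41, d=1, a=82
d=1 and a=2a₀=82 at k=8, so the next step gives (m, d) = (41, 36) again — its k=1 value — and the period has length 8.

[41; 2, 3, 2, 4, 2, 3, 2, 82]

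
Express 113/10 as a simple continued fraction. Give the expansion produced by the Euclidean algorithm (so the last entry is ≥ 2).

[11; 3, 3]

113 = 11*10 + 3
10 = 3*3 + 1
3 = 3*1 + 0  (stop)
So 113/10 = [11; 3, 3].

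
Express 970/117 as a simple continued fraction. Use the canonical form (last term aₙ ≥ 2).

[8; 3, 2, 3, 1, 3]

970 = 8*117 + 34
117 = 3*34 + 15
34 = 2*15 + 4
15 = 3*4 + 3
4 = 1*3 + 1
3 = 3*1 + 0  (stop)
So 970/117 = [8; 3, 2, 3, 1, 3].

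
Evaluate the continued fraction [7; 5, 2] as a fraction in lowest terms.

79/11

Using pₖ = aₖpₖ₋₁ + pₖ₋₂ and qₖ = aₖqₖ₋₁ + qₖ₋₂:
  k=0: a=7, p=7, q=1
  k=1: a=5, p=36, q=5
  k=2: a=2, p=79, q=11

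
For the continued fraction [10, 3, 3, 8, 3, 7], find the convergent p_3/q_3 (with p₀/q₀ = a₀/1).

855/83

Using pₖ = aₖpₖ₋₁ + pₖ₋₂, qₖ = aₖqₖ₋₁ + qₖ₋₂ (with p₋₁=1, p₋₂=0, q₋₁=0, q₋₂=1):
  k=0: a=10, p=10, q=1
  k=1: a=3, p=31, q=3
  k=2: a=3, p=103, q=10
  k=3: a=8, p=855, q=83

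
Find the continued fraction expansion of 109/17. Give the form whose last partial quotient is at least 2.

[6; 2, 2, 3]

109 = 6×17 + 7
17 = 2×7 + 3
7 = 2×3 + 1
3 = 3×1 + 0  (stop)
So 109/17 = [6; 2, 2, 3].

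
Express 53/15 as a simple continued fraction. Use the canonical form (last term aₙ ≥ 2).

[3; 1, 1, 7]

53 = 3*15 + 8
15 = 1*8 + 7
8 = 1*7 + 1
7 = 7*1 + 0  (stop)
So 53/15 = [3; 1, 1, 7].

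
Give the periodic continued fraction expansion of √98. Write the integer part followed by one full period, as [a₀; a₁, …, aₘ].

[9; 1, 8, 1, 18]

a₀ = ⌊√98⌋ = 9.
With m₀=0, d₀=1 and mₖ₊₁ = dₖaₖ − mₖ, dₖ₊₁ = (n − mₖ₊₁²)/dₖ, aₖ₊₁ = ⌊(a₀+mₖ₊₁)/dₖ₊₁⌋:
  k=1: m=9, d=17, a=1
  k=2: m=8, d=2, a=8
  k=3: m=8, d=17, a=1
  k=4: m=9, d=1, a=18
d=1 and a=2a₀=18 at k=4, so the next step gives (m, d) = (9, 17) again — its k=1 value — and the period has length 4.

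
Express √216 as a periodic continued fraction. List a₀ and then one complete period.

a₀ = ⌊√216⌋ = 14.

[14; 1, 2, 3, 2, 1, 28]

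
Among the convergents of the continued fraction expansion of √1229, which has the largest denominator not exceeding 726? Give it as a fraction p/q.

21490/613

√1229 = [35; 17, 1, 1, 17, 70, …] (period length 5).
Convergents:
  p_0/q_0 = 35/1
  p_1/q_1 = 596/17
  p_2/q_2 = 631/18
  p_3/q_3 = 1227/35
  p_4/q_4 = 21490/613
  p_5/q_5 = 1505527/42945
q_4 = 613 ≤ 726 < 42945 = q_5, so the answer is 21490/613.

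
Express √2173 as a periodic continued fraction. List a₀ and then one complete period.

a₀ = ⌊√2173⌋ = 46.
With m₀=0, d₀=1 and mₖ₊₁ = dₖaₖ − mₖ, dₖ₊₁ = (n − mₖ₊₁²)/dₖ, aₖ₊₁ = ⌊(a₀+mₖ₊₁)/dₖ₊₁⌋:
  k=1: m=46, d=57, a=1
  k=2: m=11, d=36, a=1
  k=3: m=25, d=43, a=1
  k=4: m=18, d=43, a=1
  k=5: m=25, d=36, a=1
  k=6: m=11, d=57, a=1
  k=7: m=46, d=1, a=92
d=1 and a=2a₀=92 at k=7, so the next step gives (m, d) = (46, 57) again — its k=1 value — and the period has length 7.

[46; 1, 1, 1, 1, 1, 1, 92]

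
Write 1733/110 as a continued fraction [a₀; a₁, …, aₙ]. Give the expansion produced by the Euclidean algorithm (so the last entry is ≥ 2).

[15; 1, 3, 13, 2]

1733 = 15·110 + 83
110 = 1·83 + 27
83 = 3·27 + 2
27 = 13·2 + 1
2 = 2·1 + 0  (stop)
So 1733/110 = [15; 1, 3, 13, 2].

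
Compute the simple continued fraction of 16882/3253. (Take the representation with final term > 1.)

16882 = 5·3253 + 617
3253 = 5·617 + 168
617 = 3·168 + 113
168 = 1·113 + 55
113 = 2·55 + 3
55 = 18·3 + 1
3 = 3·1 + 0  (stop)
So 16882/3253 = [5; 5, 3, 1, 2, 18, 3].

[5; 5, 3, 1, 2, 18, 3]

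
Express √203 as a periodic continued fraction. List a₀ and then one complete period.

a₀ = ⌊√203⌋ = 14.
With m₀=0, d₀=1 and mₖ₊₁ = dₖaₖ − mₖ, dₖ₊₁ = (n − mₖ₊₁²)/dₖ, aₖ₊₁ = ⌊(a₀+mₖ₊₁)/dₖ₊₁⌋:
  k=1: m=14, d=7, a=4
  k=2: m=14, d=1, a=28
d=1 and a=2a₀=28 at k=2, so the next step gives (m, d) = (14, 7) again — its k=1 value — and the period has length 2.

[14; 4, 28]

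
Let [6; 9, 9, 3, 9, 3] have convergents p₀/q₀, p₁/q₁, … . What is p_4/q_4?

14523/2377

Using pₖ = aₖpₖ₋₁ + pₖ₋₂, qₖ = aₖqₖ₋₁ + qₖ₋₂ (with p₋₁=1, p₋₂=0, q₋₁=0, q₋₂=1):
  k=0: a=6, p=6, q=1
  k=1: a=9, p=55, q=9
  k=2: a=9, p=501, q=82
  k=3: a=3, p=1558, q=255
  k=4: a=9, p=14523, q=2377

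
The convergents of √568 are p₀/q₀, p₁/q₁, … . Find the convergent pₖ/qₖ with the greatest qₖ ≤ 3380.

√568 = [23; 1, 4, 1, 46, …] (period length 4).
Convergents:
  p_0/q_0 = 23/1
  p_1/q_1 = 24/1
  p_2/q_2 = 119/5
  p_3/q_3 = 143/6
  p_4/q_4 = 6697/281
  p_5/q_5 = 6840/287
  p_6/q_6 = 34057/1429
  p_7/q_7 = 40897/1716
  p_8/q_8 = 1915319/80365
q_7 = 1716 ≤ 3380 < 80365 = q_8, so the answer is 40897/1716.

40897/1716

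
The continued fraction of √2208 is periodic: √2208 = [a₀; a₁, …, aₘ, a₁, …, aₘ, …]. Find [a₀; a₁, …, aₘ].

[46; 1, 92]

a₀ = ⌊√2208⌋ = 46.
With m₀=0, d₀=1 and mₖ₊₁ = dₖaₖ − mₖ, dₖ₊₁ = (n − mₖ₊₁²)/dₖ, aₖ₊₁ = ⌊(a₀+mₖ₊₁)/dₖ₊₁⌋:
  k=1: m=46, d=92, a=1
  k=2: m=46, d=1, a=92
d=1 and a=2a₀=92 at k=2, so the next step gives (m, d) = (46, 92) again — its k=1 value — and the period has length 2.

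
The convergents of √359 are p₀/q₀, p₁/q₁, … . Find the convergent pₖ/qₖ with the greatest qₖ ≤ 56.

360/19

√359 = [18; 1, 17, 1, 36, …] (period length 4).
Convergents:
  p_0/q_0 = 18/1
  p_1/q_1 = 19/1
  p_2/q_2 = 341/18
  p_3/q_3 = 360/19
  p_4/q_4 = 13301/702
q_3 = 19 ≤ 56 < 702 = q_4, so the answer is 360/19.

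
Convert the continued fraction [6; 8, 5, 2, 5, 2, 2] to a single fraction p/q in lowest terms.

Using pₖ = aₖpₖ₋₁ + pₖ₋₂ and qₖ = aₖqₖ₋₁ + qₖ₋₂:
  k=0: a=6, p=6, q=1
  k=1: a=8, p=49, q=8
  k=2: a=5, p=251, q=41
  k=3: a=2, p=551, q=90
  k=4: a=5, p=3006, q=491
  k=5: a=2, p=6563, q=1072
  k=6: a=2, p=16132, q=2635

16132/2635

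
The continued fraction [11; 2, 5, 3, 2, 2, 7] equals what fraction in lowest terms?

16727/1460

Fold from the inside: start with 7/1.
  2 + 1/7 = 15/7
  2 + 7/15 = 37/15
  3 + 15/37 = 126/37
  5 + 37/126 = 667/126
  2 + 126/667 = 1460/667
  11 + 667/1460 = 16727/1460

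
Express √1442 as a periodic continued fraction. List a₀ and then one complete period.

a₀ = ⌊√1442⌋ = 37.
With m₀=0, d₀=1 and mₖ₊₁ = dₖaₖ − mₖ, dₖ₊₁ = (n − mₖ₊₁²)/dₖ, aₖ₊₁ = ⌊(a₀+mₖ₊₁)/dₖ₊₁⌋:
  k=1: m=37, d=73, a=1
  k=2: m=36, d=2, a=36
  k=3: m=36, d=73, a=1
  k=4: m=37, d=1, a=74
d=1 and a=2a₀=74 at k=4, so the next step gives (m, d) = (37, 73) again — its k=1 value — and the period has length 4.

[37; 1, 36, 1, 74]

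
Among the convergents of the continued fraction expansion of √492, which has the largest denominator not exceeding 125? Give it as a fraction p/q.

√492 = [22; 5, 1, 1, 10, 1, 1, 5, 44, …] (period length 8).
Convergents:
  p_0/q_0 = 22/1
  p_1/q_1 = 111/5
  p_2/q_2 = 133/6
  p_3/q_3 = 244/11
  p_4/q_4 = 2573/116
  p_5/q_5 = 2817/127
q_4 = 116 ≤ 125 < 127 = q_5, so the answer is 2573/116.

2573/116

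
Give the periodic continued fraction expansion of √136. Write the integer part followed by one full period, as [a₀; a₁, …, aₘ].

[11; 1, 1, 1, 22]

a₀ = ⌊√136⌋ = 11.
With m₀=0, d₀=1 and mₖ₊₁ = dₖaₖ − mₖ, dₖ₊₁ = (n − mₖ₊₁²)/dₖ, aₖ₊₁ = ⌊(a₀+mₖ₊₁)/dₖ₊₁⌋:
  k=1: m=11, d=15, a=1
  k=2: m=4, d=8, a=1
  k=3: m=4, d=15, a=1
  k=4: m=11, d=1, a=22
d=1 and a=2a₀=22 at k=4, so the next step gives (m, d) = (11, 15) again — its k=1 value — and the period has length 4.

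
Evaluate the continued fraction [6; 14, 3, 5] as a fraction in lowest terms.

Using pₖ = aₖpₖ₋₁ + pₖ₋₂ and qₖ = aₖqₖ₋₁ + qₖ₋₂:
  k=0: a=6, p=6, q=1
  k=1: a=14, p=85, q=14
  k=2: a=3, p=261, q=43
  k=3: a=5, p=1390, q=229

1390/229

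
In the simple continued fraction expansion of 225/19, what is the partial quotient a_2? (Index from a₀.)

225 = 11·19 + 16   →  a_0 = 11
19 = 1·16 + 3   →  a_1 = 1
16 = 5·3 + 1   →  a_2 = 5

5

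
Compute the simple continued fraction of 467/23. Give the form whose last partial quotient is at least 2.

[20; 3, 3, 2]

467 = 20·23 + 7
23 = 3·7 + 2
7 = 3·2 + 1
2 = 2·1 + 0  (stop)
So 467/23 = [20; 3, 3, 2].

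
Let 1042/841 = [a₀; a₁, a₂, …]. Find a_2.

5

1042 = 1·841 + 201   →  a_0 = 1
841 = 4·201 + 37   →  a_1 = 4
201 = 5·37 + 16   →  a_2 = 5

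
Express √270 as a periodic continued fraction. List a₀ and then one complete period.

[16; 2, 3, 6, 3, 2, 32]

a₀ = ⌊√270⌋ = 16.
With m₀=0, d₀=1 and mₖ₊₁ = dₖaₖ − mₖ, dₖ₊₁ = (n − mₖ₊₁²)/dₖ, aₖ₊₁ = ⌊(a₀+mₖ₊₁)/dₖ₊₁⌋:
  k=1: m=16, d=14, a=2
  k=2: m=12, d=9, a=3
  k=3: m=15, d=5, a=6
  k=4: m=15, d=9, a=3
  k=5: m=12, d=14, a=2
  k=6: m=16, d=1, a=32
d=1 and a=2a₀=32 at k=6, so the next step gives (m, d) = (16, 14) again — its k=1 value — and the period has length 6.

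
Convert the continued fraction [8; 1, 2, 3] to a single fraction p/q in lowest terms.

87/10

Fold from the inside: start with 3/1.
  2 + 1/3 = 7/3
  1 + 3/7 = 10/7
  8 + 7/10 = 87/10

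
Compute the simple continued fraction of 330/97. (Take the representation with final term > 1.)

330 = 3*97 + 39
97 = 2*39 + 19
39 = 2*19 + 1
19 = 19*1 + 0  (stop)
So 330/97 = [3; 2, 2, 19].

[3; 2, 2, 19]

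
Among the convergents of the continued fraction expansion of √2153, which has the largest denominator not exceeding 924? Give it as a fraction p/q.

21437/462

√2153 = [46; 2, 2, 92, …] (period length 3).
Convergents:
  p_0/q_0 = 46/1
  p_1/q_1 = 93/2
  p_2/q_2 = 232/5
  p_3/q_3 = 21437/462
  p_4/q_4 = 43106/929
q_3 = 462 ≤ 924 < 929 = q_4, so the answer is 21437/462.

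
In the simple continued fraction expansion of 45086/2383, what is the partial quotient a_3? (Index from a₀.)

2

45086 = 18·2383 + 2192   →  a_0 = 18
2383 = 1·2192 + 191   →  a_1 = 1
2192 = 11·191 + 91   →  a_2 = 11
191 = 2·91 + 9   →  a_3 = 2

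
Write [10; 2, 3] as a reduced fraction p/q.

Using pₖ = aₖpₖ₋₁ + pₖ₋₂ and qₖ = aₖqₖ₋₁ + qₖ₋₂:
  k=0: a=10, p=10, q=1
  k=1: a=2, p=21, q=2
  k=2: a=3, p=73, q=7

73/7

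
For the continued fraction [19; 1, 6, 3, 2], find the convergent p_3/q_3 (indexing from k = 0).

Using pₖ = aₖpₖ₋₁ + pₖ₋₂, qₖ = aₖqₖ₋₁ + qₖ₋₂ (with p₋₁=1, p₋₂=0, q₋₁=0, q₋₂=1):
  k=0: a=19, p=19, q=1
  k=1: a=1, p=20, q=1
  k=2: a=6, p=139, q=7
  k=3: a=3, p=437, q=22

437/22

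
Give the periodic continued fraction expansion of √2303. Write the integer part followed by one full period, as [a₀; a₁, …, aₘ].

a₀ = ⌊√2303⌋ = 47.
With m₀=0, d₀=1 and mₖ₊₁ = dₖaₖ − mₖ, dₖ₊₁ = (n − mₖ₊₁²)/dₖ, aₖ₊₁ = ⌊(a₀+mₖ₊₁)/dₖ₊₁⌋:
  k=1: m=47, d=94, a=1
  k=2: m=47, d=1, a=94
d=1 and a=2a₀=94 at k=2, so the next step gives (m, d) = (47, 94) again — its k=1 value — and the period has length 2.

[47; 1, 94]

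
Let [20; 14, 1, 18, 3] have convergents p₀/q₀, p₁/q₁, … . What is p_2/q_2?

Using pₖ = aₖpₖ₋₁ + pₖ₋₂, qₖ = aₖqₖ₋₁ + qₖ₋₂ (with p₋₁=1, p₋₂=0, q₋₁=0, q₋₂=1):
  k=0: a=20, p=20, q=1
  k=1: a=14, p=281, q=14
  k=2: a=1, p=301, q=15

301/15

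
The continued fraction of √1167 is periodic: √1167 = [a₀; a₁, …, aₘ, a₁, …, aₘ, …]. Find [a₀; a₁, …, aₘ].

a₀ = ⌊√1167⌋ = 34.
With m₀=0, d₀=1 and mₖ₊₁ = dₖaₖ − mₖ, dₖ₊₁ = (n − mₖ₊₁²)/dₖ, aₖ₊₁ = ⌊(a₀+mₖ₊₁)/dₖ₊₁⌋:
  k=1: m=34, d=11, a=6
  k=2: m=32, d=13, a=5
  k=3: m=33, d=6, a=11
  k=4: m=33, d=13, a=5
  k=5: m=32, d=11, a=6
  k=6: m=34, d=1, a=68
d=1 and a=2a₀=68 at k=6, so the next step gives (m, d) = (34, 11) again — its k=1 value — and the period has length 6.

[34; 6, 5, 11, 5, 6, 68]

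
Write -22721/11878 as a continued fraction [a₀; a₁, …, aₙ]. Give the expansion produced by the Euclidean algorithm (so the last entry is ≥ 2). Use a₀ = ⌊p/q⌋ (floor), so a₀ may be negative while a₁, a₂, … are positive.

[-2; 11, 2, 10, 16, 3]

-22721 = -2*11878 + 1035
11878 = 11*1035 + 493
1035 = 2*493 + 49
493 = 10*49 + 3
49 = 16*3 + 1
3 = 3*1 + 0  (stop)
So -22721/11878 = [-2; 11, 2, 10, 16, 3].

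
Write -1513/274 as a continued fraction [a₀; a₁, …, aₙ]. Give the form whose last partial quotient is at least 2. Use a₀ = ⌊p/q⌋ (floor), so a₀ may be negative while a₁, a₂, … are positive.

[-6; 2, 10, 1, 11]

-1513 = -6*274 + 131
274 = 2*131 + 12
131 = 10*12 + 11
12 = 1*11 + 1
11 = 11*1 + 0  (stop)
So -1513/274 = [-6; 2, 10, 1, 11].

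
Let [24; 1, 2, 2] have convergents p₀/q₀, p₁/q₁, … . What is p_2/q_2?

74/3

Using pₖ = aₖpₖ₋₁ + pₖ₋₂, qₖ = aₖqₖ₋₁ + qₖ₋₂ (with p₋₁=1, p₋₂=0, q₋₁=0, q₋₂=1):
  k=0: a=24, p=24, q=1
  k=1: a=1, p=25, q=1
  k=2: a=2, p=74, q=3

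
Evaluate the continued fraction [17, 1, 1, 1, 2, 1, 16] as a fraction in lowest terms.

Using pₖ = aₖpₖ₋₁ + pₖ₋₂ and qₖ = aₖqₖ₋₁ + qₖ₋₂:
  k=0: a=17, p=17, q=1
  k=1: a=1, p=18, q=1
  k=2: a=1, p=35, q=2
  k=3: a=1, p=53, q=3
  k=4: a=2, p=141, q=8
  k=5: a=1, p=194, q=11
  k=6: a=16, p=3245, q=184

3245/184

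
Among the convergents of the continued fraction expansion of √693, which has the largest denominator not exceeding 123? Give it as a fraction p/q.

√693 = [26; 3, 12, 1, 4, 1, 12, 3, 52, …] (period length 8).
Convergents:
  p_0/q_0 = 26/1
  p_1/q_1 = 79/3
  p_2/q_2 = 974/37
  p_3/q_3 = 1053/40
  p_4/q_4 = 5186/197
q_3 = 40 ≤ 123 < 197 = q_4, so the answer is 1053/40.

1053/40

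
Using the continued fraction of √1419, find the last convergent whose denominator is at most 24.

113/3

√1419 = [37; 1, 2, 37, 2, 1, 74, …] (period length 6).
Convergents:
  p_0/q_0 = 37/1
  p_1/q_1 = 38/1
  p_2/q_2 = 113/3
  p_3/q_3 = 4219/112
q_2 = 3 ≤ 24 < 112 = q_3, so the answer is 113/3.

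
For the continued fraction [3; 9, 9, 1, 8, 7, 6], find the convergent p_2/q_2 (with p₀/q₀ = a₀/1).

255/82

Using pₖ = aₖpₖ₋₁ + pₖ₋₂, qₖ = aₖqₖ₋₁ + qₖ₋₂ (with p₋₁=1, p₋₂=0, q₋₁=0, q₋₂=1):
  k=0: a=3, p=3, q=1
  k=1: a=9, p=28, q=9
  k=2: a=9, p=255, q=82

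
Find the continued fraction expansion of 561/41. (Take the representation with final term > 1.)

561 = 13·41 + 28
41 = 1·28 + 13
28 = 2·13 + 2
13 = 6·2 + 1
2 = 2·1 + 0  (stop)
So 561/41 = [13; 1, 2, 6, 2].

[13; 1, 2, 6, 2]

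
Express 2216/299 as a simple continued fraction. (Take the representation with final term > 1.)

2216 = 7×299 + 123
299 = 2×123 + 53
123 = 2×53 + 17
53 = 3×17 + 2
17 = 8×2 + 1
2 = 2×1 + 0  (stop)
So 2216/299 = [7; 2, 2, 3, 8, 2].

[7; 2, 2, 3, 8, 2]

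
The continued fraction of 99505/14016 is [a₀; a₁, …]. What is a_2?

16

99505 = 7·14016 + 1393   →  a_0 = 7
14016 = 10·1393 + 86   →  a_1 = 10
1393 = 16·86 + 17   →  a_2 = 16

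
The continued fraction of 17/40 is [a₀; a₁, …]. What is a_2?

2

17 = 0·40 + 17   →  a_0 = 0
40 = 2·17 + 6   →  a_1 = 2
17 = 2·6 + 5   →  a_2 = 2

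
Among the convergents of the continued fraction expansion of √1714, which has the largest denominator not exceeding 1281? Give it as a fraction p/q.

34321/829

√1714 = [41; 2, 2, 82, …] (period length 3).
Convergents:
  p_0/q_0 = 41/1
  p_1/q_1 = 83/2
  p_2/q_2 = 207/5
  p_3/q_3 = 17057/412
  p_4/q_4 = 34321/829
  p_5/q_5 = 85699/2070
q_4 = 829 ≤ 1281 < 2070 = q_5, so the answer is 34321/829.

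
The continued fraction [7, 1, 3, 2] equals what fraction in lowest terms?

70/9

Using pₖ = aₖpₖ₋₁ + pₖ₋₂ and qₖ = aₖqₖ₋₁ + qₖ₋₂:
  k=0: a=7, p=7, q=1
  k=1: a=1, p=8, q=1
  k=2: a=3, p=31, q=4
  k=3: a=2, p=70, q=9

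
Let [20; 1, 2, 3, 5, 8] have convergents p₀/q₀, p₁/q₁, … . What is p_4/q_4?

Using pₖ = aₖpₖ₋₁ + pₖ₋₂, qₖ = aₖqₖ₋₁ + qₖ₋₂ (with p₋₁=1, p₋₂=0, q₋₁=0, q₋₂=1):
  k=0: a=20, p=20, q=1
  k=1: a=1, p=21, q=1
  k=2: a=2, p=62, q=3
  k=3: a=3, p=207, q=10
  k=4: a=5, p=1097, q=53

1097/53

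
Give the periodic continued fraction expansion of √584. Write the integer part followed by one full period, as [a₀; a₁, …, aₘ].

[24; 6, 48]

a₀ = ⌊√584⌋ = 24.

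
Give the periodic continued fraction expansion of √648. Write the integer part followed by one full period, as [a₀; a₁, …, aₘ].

a₀ = ⌊√648⌋ = 25.
With m₀=0, d₀=1 and mₖ₊₁ = dₖaₖ − mₖ, dₖ₊₁ = (n − mₖ₊₁²)/dₖ, aₖ₊₁ = ⌊(a₀+mₖ₊₁)/dₖ₊₁⌋:
  k=1: m=25, d=23, a=2
  k=2: m=21, d=9, a=5
  k=3: m=24, d=8, a=6
  k=4: m=24, d=9, a=5
  k=5: m=21, d=23, a=2
  k=6: m=25, d=1, a=50
d=1 and a=2a₀=50 at k=6, so the next step gives (m, d) = (25, 23) again — its k=1 value — and the period has length 6.

[25; 2, 5, 6, 5, 2, 50]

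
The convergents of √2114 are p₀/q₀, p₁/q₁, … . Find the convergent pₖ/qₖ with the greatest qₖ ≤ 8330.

194534/4231

√2114 = [45; 1, 44, 1, 90, …] (period length 4).
Convergents:
  p_0/q_0 = 45/1
  p_1/q_1 = 46/1
  p_2/q_2 = 2069/45
  p_3/q_3 = 2115/46
  p_4/q_4 = 192419/4185
  p_5/q_5 = 194534/4231
  p_6/q_6 = 8751915/190349
q_5 = 4231 ≤ 8330 < 190349 = q_6, so the answer is 194534/4231.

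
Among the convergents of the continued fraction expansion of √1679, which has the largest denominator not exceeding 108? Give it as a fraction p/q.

1680/41

√1679 = [40; 1, 39, 1, 80, …] (period length 4).
Convergents:
  p_0/q_0 = 40/1
  p_1/q_1 = 41/1
  p_2/q_2 = 1639/40
  p_3/q_3 = 1680/41
  p_4/q_4 = 136039/3320
q_3 = 41 ≤ 108 < 3320 = q_4, so the answer is 1680/41.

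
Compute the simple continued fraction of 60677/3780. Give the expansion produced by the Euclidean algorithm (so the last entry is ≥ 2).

[16; 19, 5, 3, 12]

60677 = 16·3780 + 197
3780 = 19·197 + 37
197 = 5·37 + 12
37 = 3·12 + 1
12 = 12·1 + 0  (stop)
So 60677/3780 = [16; 19, 5, 3, 12].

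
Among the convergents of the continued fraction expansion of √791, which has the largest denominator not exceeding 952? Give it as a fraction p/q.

√791 = [28; 8, 56, …] (period length 2).
Convergents:
  p_0/q_0 = 28/1
  p_1/q_1 = 225/8
  p_2/q_2 = 12628/449
  p_3/q_3 = 101249/3600
q_2 = 449 ≤ 952 < 3600 = q_3, so the answer is 12628/449.

12628/449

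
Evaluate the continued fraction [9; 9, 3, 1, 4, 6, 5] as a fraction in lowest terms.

Fold from the inside: start with 5/1.
  6 + 1/5 = 31/5
  4 + 5/31 = 129/31
  1 + 31/129 = 160/129
  3 + 129/160 = 609/160
  9 + 160/609 = 5641/609
  9 + 609/5641 = 51378/5641

51378/5641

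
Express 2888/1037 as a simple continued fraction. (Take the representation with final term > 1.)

[2; 1, 3, 1, 1, 1, 6, 11]

2888 = 2·1037 + 814
1037 = 1·814 + 223
814 = 3·223 + 145
223 = 1·145 + 78
145 = 1·78 + 67
78 = 1·67 + 11
67 = 6·11 + 1
11 = 11·1 + 0  (stop)
So 2888/1037 = [2; 1, 3, 1, 1, 1, 6, 11].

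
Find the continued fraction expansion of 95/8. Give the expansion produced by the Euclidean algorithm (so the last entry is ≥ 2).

[11; 1, 7]

95 = 11*8 + 7
8 = 1*7 + 1
7 = 7*1 + 0  (stop)
So 95/8 = [11; 1, 7].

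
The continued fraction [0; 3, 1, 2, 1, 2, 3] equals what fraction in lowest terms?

Using pₖ = aₖpₖ₋₁ + pₖ₋₂ and qₖ = aₖqₖ₋₁ + qₖ₋₂:
  k=0: a=0, p=0, q=1
  k=1: a=3, p=1, q=3
  k=2: a=1, p=1, q=4
  k=3: a=2, p=3, q=11
  k=4: a=1, p=4, q=15
  k=5: a=2, p=11, q=41
  k=6: a=3, p=37, q=138

37/138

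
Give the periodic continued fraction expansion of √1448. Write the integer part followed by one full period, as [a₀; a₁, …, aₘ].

[38; 19, 76]

a₀ = ⌊√1448⌋ = 38.
With m₀=0, d₀=1 and mₖ₊₁ = dₖaₖ − mₖ, dₖ₊₁ = (n − mₖ₊₁²)/dₖ, aₖ₊₁ = ⌊(a₀+mₖ₊₁)/dₖ₊₁⌋:
  k=1: m=38, d=4, a=19
  k=2: m=38, d=1, a=76
d=1 and a=2a₀=76 at k=2, so the next step gives (m, d) = (38, 4) again — its k=1 value — and the period has length 2.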